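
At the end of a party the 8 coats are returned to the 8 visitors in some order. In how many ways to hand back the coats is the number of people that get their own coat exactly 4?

630

Choose which 4 of the 8 are fixed: C(8,4) = 70.
The other 4 form a derangement: !4 = 9.
Total: 70 × 9 = 630.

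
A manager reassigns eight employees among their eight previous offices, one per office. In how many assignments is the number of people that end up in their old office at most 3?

39549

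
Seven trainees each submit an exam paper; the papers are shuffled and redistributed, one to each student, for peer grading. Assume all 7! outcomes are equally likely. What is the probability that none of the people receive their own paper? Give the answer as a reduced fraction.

103/280

Favorable outcomes: !7 = 1854.
Total outcomes: 7! = 5040.
Probability = 1854/5040 = 103/280.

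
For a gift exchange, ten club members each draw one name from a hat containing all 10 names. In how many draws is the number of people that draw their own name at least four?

68914

# with exactly i fixed is C(10,i)·!(10-i); sum over i=4..10:
  i=4: C(10,4)·!6 = 210·265 = 55650
  i=5: C(10,5)·!5 = 252·44 = 11088
  i=6: C(10,6)·!4 = 210·9 = 1890
  i=7: C(10,7)·!3 = 120·2 = 240
  i=8: C(10,8)·!2 = 45·1 = 45
  i=9: C(10,9)·!1 = 10·0 = 0
  i=10: C(10,10)·!0 = 1·1 = 1
Total = 68914.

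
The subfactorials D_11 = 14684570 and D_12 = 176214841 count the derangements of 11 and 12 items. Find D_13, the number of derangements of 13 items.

2290792932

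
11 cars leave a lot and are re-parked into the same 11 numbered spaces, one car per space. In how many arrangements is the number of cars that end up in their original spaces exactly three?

2447445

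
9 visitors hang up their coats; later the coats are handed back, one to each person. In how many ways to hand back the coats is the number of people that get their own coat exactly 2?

66744

Pick the 2 fixed positions: C(9,2) = 36 ways.
The other 7 form a derangement: !7 = 1854.
Total: 36 × 1854 = 66744.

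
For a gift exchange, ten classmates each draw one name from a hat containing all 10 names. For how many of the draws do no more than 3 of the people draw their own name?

Sum C(10,i)·!(10-i) for i = 0..3:
  i=0: C(10,0)·!10 = 1·1334961 = 1334961
  i=1: C(10,1)·!9 = 10·133496 = 1334960
  i=2: C(10,2)·!8 = 45·14833 = 667485
  i=3: C(10,3)·!7 = 120·1854 = 222480
Total = 3559886.

3559886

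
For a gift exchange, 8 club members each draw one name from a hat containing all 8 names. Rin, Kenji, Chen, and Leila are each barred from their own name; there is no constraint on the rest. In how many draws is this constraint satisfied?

Let A_j be the event that the j-th constrained one is fixed. By inclusion-exclusion over the 4 events:
Σ_{j=0}^{4} (-1)^j C(4,j)(8-j)!
= C(4,0)·8! - C(4,1)·7! + C(4,2)·6! - C(4,3)·5! + C(4,4)·4!
= 40320 - 20160 + 4320 - 480 + 24
= 24024

24024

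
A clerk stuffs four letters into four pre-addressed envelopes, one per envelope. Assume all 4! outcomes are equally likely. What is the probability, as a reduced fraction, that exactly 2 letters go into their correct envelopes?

1/4

Favorable outcomes: C(4,2)·!2 = 6·1 = 6.
Total outcomes: 4! = 24.
Probability = 6/24 = 1/4.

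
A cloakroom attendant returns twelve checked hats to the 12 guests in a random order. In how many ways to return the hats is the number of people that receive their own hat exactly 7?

34848

Choose which 7 of the 12 are fixed: C(12,7) = 792.
The other 5 form a derangement: !5 = 44.
Total: 792 × 44 = 34848.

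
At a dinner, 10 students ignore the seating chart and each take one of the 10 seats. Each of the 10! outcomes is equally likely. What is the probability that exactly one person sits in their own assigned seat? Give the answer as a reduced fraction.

Favorable outcomes: C(10,1)·!9 = 10·133496 = 1334960.
Total outcomes: 10! = 3628800.
Probability = 1334960/3628800 = 16687/45360.

16687/45360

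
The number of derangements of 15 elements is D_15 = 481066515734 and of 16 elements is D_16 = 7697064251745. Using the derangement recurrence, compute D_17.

130850092279664

D_17 = (17-1)·(D_16 + D_15) = 16·(7697064251745 + 481066515734) = 16·8178130767479 = 130850092279664.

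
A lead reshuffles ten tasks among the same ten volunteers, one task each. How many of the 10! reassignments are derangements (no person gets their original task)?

1334961

!10 = 10! · Σ_{k=0}^{10} (-1)^k/k!
= 10! - 10!/1! + 10!/2! - 10!/3! + 10!/4! - 10!/5! + 10!/6! - 10!/7! + 10!/8! - 10!/9! + 10!/10!
= 3628800 - 3628800 + 1814400 - 604800 + 151200 - 30240 + 5040 - 720 + 90 - 10 + 1
= 1334961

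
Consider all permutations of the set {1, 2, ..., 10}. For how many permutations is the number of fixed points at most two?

Sum C(10,i)·!(10-i) for i = 0..2:
  i=0: C(10,0)·!10 = 1·1334961 = 1334961
  i=1: C(10,1)·!9 = 10·133496 = 1334960
  i=2: C(10,2)·!8 = 45·14833 = 667485
Total = 3337406.

3337406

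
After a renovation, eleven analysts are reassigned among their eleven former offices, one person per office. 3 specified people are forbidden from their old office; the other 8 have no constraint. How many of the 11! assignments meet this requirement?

Let A_j be the event that the j-th constrained one is fixed. By inclusion-exclusion over the 3 events:
Σ_{j=0}^{3} (-1)^j C(3,j)(11-j)!
= C(3,0)·11! - C(3,1)·10! + C(3,2)·9! - C(3,3)·8!
= 39916800 - 10886400 + 1088640 - 40320
= 30078720

30078720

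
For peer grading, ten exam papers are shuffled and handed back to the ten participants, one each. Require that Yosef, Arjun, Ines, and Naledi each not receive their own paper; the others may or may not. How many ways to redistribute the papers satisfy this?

2399760

Let A_j be the event that the j-th constrained one is fixed. By inclusion-exclusion over the 4 events:
Σ_{j=0}^{4} (-1)^j C(4,j)(10-j)!
= C(4,0)·10! - C(4,1)·9! + C(4,2)·8! - C(4,3)·7! + C(4,4)·6!
= 3628800 - 1451520 + 241920 - 20160 + 720
= 2399760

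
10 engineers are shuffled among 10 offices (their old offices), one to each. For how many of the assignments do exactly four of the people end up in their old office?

Pick the 4 fixed positions: C(10,4) = 210 ways.
The other 6 form a derangement: !6 = 265.
Total: 210 × 265 = 55650.

55650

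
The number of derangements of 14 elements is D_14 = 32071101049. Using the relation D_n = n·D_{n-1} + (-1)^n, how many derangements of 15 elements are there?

481066515734

D_15 = 15·32071101049 - 1 = 481066515734.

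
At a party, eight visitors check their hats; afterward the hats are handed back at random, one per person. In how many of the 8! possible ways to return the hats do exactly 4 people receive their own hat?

Pick the 4 fixed positions: C(8,4) = 70 ways.
The remaining 4 must be deranged: !4 = 9.
Total: 70 × 9 = 630.

630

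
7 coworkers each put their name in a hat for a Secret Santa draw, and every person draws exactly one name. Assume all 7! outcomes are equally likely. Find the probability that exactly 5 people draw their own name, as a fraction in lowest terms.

Favorable outcomes: C(7,5)·!2 = 21·1 = 21.
Total outcomes: 7! = 5040.
Probability = 21/5040 = 1/240.

1/240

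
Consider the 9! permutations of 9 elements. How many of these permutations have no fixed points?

133496

Use !n = (n-1)(!(n-1) + !(n-2)).
!9 = 8·(14833 + 1854) = 8·16687 = 133496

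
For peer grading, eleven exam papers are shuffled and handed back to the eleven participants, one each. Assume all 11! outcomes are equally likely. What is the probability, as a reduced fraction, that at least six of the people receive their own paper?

Favorable outcomes: Σ_{i≥6} C(11,i)·!(11-i) = 462·44 + 330·9 + 165·2 + 55·1 + 11·0 + 1·1 = 23684.
Total outcomes: 11! = 39916800.
Probability = 23684/39916800 = 5921/9979200.

5921/9979200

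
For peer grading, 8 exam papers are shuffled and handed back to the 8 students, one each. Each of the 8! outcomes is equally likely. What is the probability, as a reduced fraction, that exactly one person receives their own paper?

103/280

Favorable outcomes: C(8,1)·!7 = 8·1854 = 14832.
Total outcomes: 8! = 40320.
Probability = 14832/40320 = 103/280.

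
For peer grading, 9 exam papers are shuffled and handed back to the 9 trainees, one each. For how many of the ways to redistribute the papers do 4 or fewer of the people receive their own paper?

361541

# with exactly i fixed is C(9,i)·!(9-i); sum over i=0..4:
  i=0: C(9,0)·!9 = 1·133496 = 133496
  i=1: C(9,1)·!8 = 9·14833 = 133497
  i=2: C(9,2)·!7 = 36·1854 = 66744
  i=3: C(9,3)·!6 = 84·265 = 22260
  i=4: C(9,4)·!5 = 126·44 = 5544
Total = 361541.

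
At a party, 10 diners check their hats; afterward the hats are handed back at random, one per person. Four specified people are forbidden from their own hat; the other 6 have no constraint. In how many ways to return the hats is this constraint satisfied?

2399760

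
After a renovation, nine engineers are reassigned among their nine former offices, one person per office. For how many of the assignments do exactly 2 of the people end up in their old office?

Pick the 2 fixed positions: C(9,2) = 36 ways.
The other 7 form a derangement: !7 = 1854.
Total: 36 × 1854 = 66744.

66744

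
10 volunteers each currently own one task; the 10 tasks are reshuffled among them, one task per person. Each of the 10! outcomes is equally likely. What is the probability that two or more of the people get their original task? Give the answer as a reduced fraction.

958879/3628800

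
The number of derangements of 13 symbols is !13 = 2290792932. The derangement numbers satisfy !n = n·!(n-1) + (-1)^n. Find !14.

32071101049

!14 = 14·2290792932 + 1 = 32071101049.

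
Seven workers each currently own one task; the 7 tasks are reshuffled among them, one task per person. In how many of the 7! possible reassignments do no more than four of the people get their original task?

5018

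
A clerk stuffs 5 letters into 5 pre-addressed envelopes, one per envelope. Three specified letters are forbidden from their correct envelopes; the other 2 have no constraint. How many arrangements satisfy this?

64

Let A_j be the event that the j-th constrained one is fixed. By inclusion-exclusion over the 3 events:
Σ_{j=0}^{3} (-1)^j C(3,j)(5-j)!
= C(3,0)·5! - C(3,1)·4! + C(3,2)·3! - C(3,3)·2!
= 120 - 72 + 18 - 2
= 64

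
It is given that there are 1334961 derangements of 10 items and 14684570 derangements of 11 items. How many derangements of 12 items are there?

176214841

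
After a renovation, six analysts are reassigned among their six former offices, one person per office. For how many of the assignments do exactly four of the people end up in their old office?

15

Choose which 4 of the 6 are fixed: C(6,4) = 15.
The other 2 form a derangement: !2 = 1.
Total: 15 × 1 = 15.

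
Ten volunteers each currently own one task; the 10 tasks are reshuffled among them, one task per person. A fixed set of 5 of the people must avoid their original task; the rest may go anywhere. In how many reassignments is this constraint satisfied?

2170680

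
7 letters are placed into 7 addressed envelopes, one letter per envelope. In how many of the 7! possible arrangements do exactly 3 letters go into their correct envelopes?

Choose which 3 of the 7 are fixed: C(7,3) = 35.
The other 4 form a derangement: !4 = 9.
Total: 35 × 9 = 315.

315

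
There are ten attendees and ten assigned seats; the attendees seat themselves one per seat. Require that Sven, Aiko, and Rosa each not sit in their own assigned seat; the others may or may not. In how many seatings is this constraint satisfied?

2656080

Let A_j be the event that the j-th constrained one is fixed. By inclusion-exclusion over the 3 events:
Σ_{j=0}^{3} (-1)^j C(3,j)(10-j)!
= C(3,0)·10! - C(3,1)·9! + C(3,2)·8! - C(3,3)·7!
= 3628800 - 1088640 + 120960 - 5040
= 2656080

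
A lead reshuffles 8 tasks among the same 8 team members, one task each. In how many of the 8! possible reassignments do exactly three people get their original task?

2464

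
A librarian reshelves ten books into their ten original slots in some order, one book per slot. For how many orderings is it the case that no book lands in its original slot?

1334961

!10 is the nearest integer to 10!/e.
10! = 3628800, and 3628800/e ≈ 1334960.92, so !10 = 1334961.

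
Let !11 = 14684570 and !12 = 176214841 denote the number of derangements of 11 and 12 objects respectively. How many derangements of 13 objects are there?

2290792932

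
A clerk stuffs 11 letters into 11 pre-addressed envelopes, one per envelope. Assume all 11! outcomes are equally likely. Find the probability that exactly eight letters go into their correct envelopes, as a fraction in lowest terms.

1/120960

Favorable outcomes: C(11,8)·!3 = 165·2 = 330.
Total outcomes: 11! = 39916800.
Probability = 330/39916800 = 1/120960.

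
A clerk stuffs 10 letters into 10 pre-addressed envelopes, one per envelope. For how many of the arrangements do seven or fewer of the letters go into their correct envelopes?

3628754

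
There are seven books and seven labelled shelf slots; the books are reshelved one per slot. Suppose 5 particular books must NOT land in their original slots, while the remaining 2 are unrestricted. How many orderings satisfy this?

2428

Let A_j be the event that the j-th constrained one is fixed. By inclusion-exclusion over the 5 events:
Σ_{j=0}^{5} (-1)^j C(5,j)(7-j)!
= C(5,0)·7! - C(5,1)·6! + C(5,2)·5! - C(5,3)·4! + C(5,4)·3! - C(5,5)·2!
= 5040 - 3600 + 1200 - 240 + 30 - 2
= 2428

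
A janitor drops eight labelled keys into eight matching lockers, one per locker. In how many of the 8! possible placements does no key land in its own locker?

Recurrence: !8 = 8·!7 + (-1)^8.
!8 = 8·1854 + 1 = 14833

14833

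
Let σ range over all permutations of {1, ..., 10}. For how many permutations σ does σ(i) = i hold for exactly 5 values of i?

Pick the 5 fixed positions: C(10,5) = 252 ways.
The other 5 form a derangement: !5 = 44.
Total: 252 × 44 = 11088.

11088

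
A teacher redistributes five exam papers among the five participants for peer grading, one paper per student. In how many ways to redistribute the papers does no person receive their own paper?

44

!5 is the nearest integer to 5!/e.
5! = 120, and 120/e ≈ 44.15, so !5 = 44.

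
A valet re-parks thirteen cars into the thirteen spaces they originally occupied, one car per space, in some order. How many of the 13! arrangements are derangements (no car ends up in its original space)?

2290792932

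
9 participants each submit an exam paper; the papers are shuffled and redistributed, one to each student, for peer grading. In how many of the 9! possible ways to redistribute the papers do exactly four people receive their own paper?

5544

Pick the 4 fixed positions: C(9,4) = 126 ways.
The other 5 form a derangement: !5 = 44.
Total: 126 × 44 = 5544.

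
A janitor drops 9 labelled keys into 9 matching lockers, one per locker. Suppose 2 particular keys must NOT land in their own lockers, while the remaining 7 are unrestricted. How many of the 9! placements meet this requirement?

287280

Let A_j be the event that the j-th constrained one is fixed. By inclusion-exclusion over the 2 events:
Σ_{j=0}^{2} (-1)^j C(2,j)(9-j)!
= C(2,0)·9! - C(2,1)·8! + C(2,2)·7!
= 362880 - 80640 + 5040
= 287280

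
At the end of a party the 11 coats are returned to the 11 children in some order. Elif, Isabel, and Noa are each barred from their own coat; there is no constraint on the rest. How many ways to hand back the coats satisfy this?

30078720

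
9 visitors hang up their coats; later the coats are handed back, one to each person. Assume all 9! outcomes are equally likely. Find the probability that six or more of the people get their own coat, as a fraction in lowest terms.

Favorable outcomes: Σ_{i≥6} C(9,i)·!(9-i) = 84·2 + 36·1 + 9·0 + 1·1 = 205.
Total outcomes: 9! = 362880.
Probability = 205/362880 = 41/72576.

41/72576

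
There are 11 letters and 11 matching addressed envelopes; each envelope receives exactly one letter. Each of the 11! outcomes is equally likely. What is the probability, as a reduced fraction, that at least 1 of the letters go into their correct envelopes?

2523223/3991680

Favorable outcomes: Σ_{i≥1} C(11,i)·!(11-i) = 11·1334961 + 55·133496 + 165·14833 + 330·1854 + 462·265 + 462·44 + 330·9 + 165·2 + 55·1 + 11·0 + 1·1 = 25232230.
Total outcomes: 11! = 39916800.
Probability = 25232230/39916800 = 2523223/3991680.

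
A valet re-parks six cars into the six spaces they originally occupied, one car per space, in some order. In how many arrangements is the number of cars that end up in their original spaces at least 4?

# with exactly i fixed is C(6,i)·!(6-i); sum over i=4..6:
  i=4: C(6,4)·!2 = 15·1 = 15
  i=5: C(6,5)·!1 = 6·0 = 0
  i=6: C(6,6)·!0 = 1·1 = 1
Total = 16.

16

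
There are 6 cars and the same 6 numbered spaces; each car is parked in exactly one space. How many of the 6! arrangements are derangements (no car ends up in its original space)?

By inclusion-exclusion, !6 = Σ (-1)^k · 6!/k! for k=0..6
= 6! - 6!/1! + 6!/2! - 6!/3! + 6!/4! - 6!/5! + 6!/6!
= 720 - 720 + 360 - 120 + 30 - 6 + 1
= 265

265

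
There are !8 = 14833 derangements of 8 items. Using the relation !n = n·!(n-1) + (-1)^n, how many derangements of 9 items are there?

!9 = 9·14833 - 1 = 133496.

133496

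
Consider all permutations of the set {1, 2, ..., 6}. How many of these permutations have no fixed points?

265

Use !n = n·!(n-1) + (-1)^n.
!6 = 6·44 + 1 = 265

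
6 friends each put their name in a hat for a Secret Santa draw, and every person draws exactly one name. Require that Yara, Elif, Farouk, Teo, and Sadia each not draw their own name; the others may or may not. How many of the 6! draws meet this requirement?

309

Inclusion-exclusion on the 5 forbidden self-matches:
Σ_{j=0}^{5} (-1)^j C(5,j)(6-j)!
= C(5,0)·6! - C(5,1)·5! + C(5,2)·4! - C(5,3)·3! + C(5,4)·2! - C(5,5)·1!
= 720 - 600 + 240 - 60 + 10 - 1
= 309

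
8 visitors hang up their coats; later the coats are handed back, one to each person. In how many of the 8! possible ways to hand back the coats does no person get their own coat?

14833

!8 = 8! · Σ_{k=0}^{8} (-1)^k/k!
= 8! - 8!/1! + 8!/2! - 8!/3! + 8!/4! - 8!/5! + 8!/6! - 8!/7! + 8!/8!
= 40320 - 40320 + 20160 - 6720 + 1680 - 336 + 56 - 8 + 1
= 14833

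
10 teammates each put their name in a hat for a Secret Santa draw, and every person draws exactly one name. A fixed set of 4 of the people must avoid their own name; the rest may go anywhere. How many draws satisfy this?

Let A_j be the event that the j-th constrained one is fixed. By inclusion-exclusion over the 4 events:
Σ_{j=0}^{4} (-1)^j C(4,j)(10-j)!
= C(4,0)·10! - C(4,1)·9! + C(4,2)·8! - C(4,3)·7! + C(4,4)·6!
= 3628800 - 1451520 + 241920 - 20160 + 720
= 2399760

2399760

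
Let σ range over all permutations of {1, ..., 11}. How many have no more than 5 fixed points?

# with exactly i fixed is C(11,i)·!(11-i); sum over i=0..5:
  i=0: C(11,0)·!11 = 1·14684570 = 14684570
  i=1: C(11,1)·!10 = 11·1334961 = 14684571
  i=2: C(11,2)·!9 = 55·133496 = 7342280
  i=3: C(11,3)·!8 = 165·14833 = 2447445
  i=4: C(11,4)·!7 = 330·1854 = 611820
  i=5: C(11,5)·!6 = 462·265 = 122430
Total = 39893116.

39893116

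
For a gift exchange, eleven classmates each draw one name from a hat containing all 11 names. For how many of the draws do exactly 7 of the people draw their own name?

Pick the 7 fixed positions: C(11,7) = 330 ways.
The remaining 4 must be deranged: !4 = 9.
Total: 330 × 9 = 2970.

2970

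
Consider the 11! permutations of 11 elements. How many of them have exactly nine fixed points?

55

Choose which 9 of the 11 are fixed: C(11,9) = 55.
The remaining 2 must be deranged: !2 = 1.
Total: 55 × 1 = 55.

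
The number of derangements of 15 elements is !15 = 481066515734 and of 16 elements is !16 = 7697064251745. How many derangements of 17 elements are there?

130850092279664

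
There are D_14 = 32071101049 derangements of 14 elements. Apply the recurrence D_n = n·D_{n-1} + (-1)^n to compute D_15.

481066515734

D_15 = 15·32071101049 - 1 = 481066515734.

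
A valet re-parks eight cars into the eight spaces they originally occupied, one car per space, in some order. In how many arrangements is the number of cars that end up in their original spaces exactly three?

2464

Pick the 3 fixed positions: C(8,3) = 56 ways.
The other 5 form a derangement: !5 = 44.
Total: 56 × 44 = 2464.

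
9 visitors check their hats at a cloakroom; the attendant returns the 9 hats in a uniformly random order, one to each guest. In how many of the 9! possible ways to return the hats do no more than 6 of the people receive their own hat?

362843

# with exactly i fixed is C(9,i)·!(9-i); sum over i=0..6:
  i=0: C(9,0)·!9 = 1·133496 = 133496
  i=1: C(9,1)·!8 = 9·14833 = 133497
  i=2: C(9,2)·!7 = 36·1854 = 66744
  i=3: C(9,3)·!6 = 84·265 = 22260
  i=4: C(9,4)·!5 = 126·44 = 5544
  i=5: C(9,5)·!4 = 126·9 = 1134
  i=6: C(9,6)·!3 = 84·2 = 168
Total = 362843.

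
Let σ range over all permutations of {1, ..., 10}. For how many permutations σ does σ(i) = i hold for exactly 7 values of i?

Pick the 7 fixed positions: C(10,7) = 120 ways.
The other 3 form a derangement: !3 = 2.
Total: 120 × 2 = 240.

240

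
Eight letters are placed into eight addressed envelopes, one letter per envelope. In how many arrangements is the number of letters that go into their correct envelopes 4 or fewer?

# with exactly i fixed is C(8,i)·!(8-i); sum over i=0..4:
  i=0: C(8,0)·!8 = 1·14833 = 14833
  i=1: C(8,1)·!7 = 8·1854 = 14832
  i=2: C(8,2)·!6 = 28·265 = 7420
  i=3: C(8,3)·!5 = 56·44 = 2464
  i=4: C(8,4)·!4 = 70·9 = 630
Total = 40179.

40179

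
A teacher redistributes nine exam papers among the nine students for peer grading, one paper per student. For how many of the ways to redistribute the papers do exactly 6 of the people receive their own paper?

168

Pick the 6 fixed positions: C(9,6) = 84 ways.
The other 3 form a derangement: !3 = 2.
Total: 84 × 2 = 168.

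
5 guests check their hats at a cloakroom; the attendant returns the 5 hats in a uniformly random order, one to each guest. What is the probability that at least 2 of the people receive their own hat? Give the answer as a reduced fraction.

31/120

Favorable outcomes: Σ_{i≥2} C(5,i)·!(5-i) = 10·2 + 10·1 + 5·0 + 1·1 = 31.
Total outcomes: 5! = 120.
Probability = 31/120 = 31/120.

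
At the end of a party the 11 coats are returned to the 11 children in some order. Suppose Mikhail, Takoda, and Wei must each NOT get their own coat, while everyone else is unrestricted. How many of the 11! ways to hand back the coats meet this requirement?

30078720

Let A_j be the event that the j-th constrained one is fixed. By inclusion-exclusion over the 3 events:
Σ_{j=0}^{3} (-1)^j C(3,j)(11-j)!
= C(3,0)·11! - C(3,1)·10! + C(3,2)·9! - C(3,3)·8!
= 39916800 - 10886400 + 1088640 - 40320
= 30078720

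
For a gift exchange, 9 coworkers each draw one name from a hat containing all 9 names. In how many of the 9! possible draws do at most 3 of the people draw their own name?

355997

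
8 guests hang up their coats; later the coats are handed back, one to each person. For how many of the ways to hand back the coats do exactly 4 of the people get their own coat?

630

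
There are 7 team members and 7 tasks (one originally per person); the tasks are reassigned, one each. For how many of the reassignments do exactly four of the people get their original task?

70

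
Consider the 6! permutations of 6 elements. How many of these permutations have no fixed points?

!6 is the nearest integer to 6!/e.
6! = 720, and 720/e ≈ 264.87, so !6 = 265.

265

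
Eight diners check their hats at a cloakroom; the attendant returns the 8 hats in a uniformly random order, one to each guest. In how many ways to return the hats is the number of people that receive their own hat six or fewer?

# with exactly i fixed is C(8,i)·!(8-i); sum over i=0..6:
  i=0: C(8,0)·!8 = 1·14833 = 14833
  i=1: C(8,1)·!7 = 8·1854 = 14832
  i=2: C(8,2)·!6 = 28·265 = 7420
  i=3: C(8,3)·!5 = 56·44 = 2464
  i=4: C(8,4)·!4 = 70·9 = 630
  i=5: C(8,5)·!3 = 56·2 = 112
  i=6: C(8,6)·!2 = 28·1 = 28
Total = 40319.

40319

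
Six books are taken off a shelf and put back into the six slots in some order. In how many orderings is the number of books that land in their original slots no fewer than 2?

# with exactly i fixed is C(6,i)·!(6-i); sum over i=2..6:
  i=2: C(6,2)·!4 = 15·9 = 135
  i=3: C(6,3)·!3 = 20·2 = 40
  i=4: C(6,4)·!2 = 15·1 = 15
  i=5: C(6,5)·!1 = 6·0 = 0
  i=6: C(6,6)·!0 = 1·1 = 1
Total = 191.

191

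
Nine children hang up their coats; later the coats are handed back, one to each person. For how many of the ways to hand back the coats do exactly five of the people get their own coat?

1134

Choose which 5 of the 9 are fixed: C(9,5) = 126.
The remaining 4 must be deranged: !4 = 9.
Total: 126 × 9 = 1134.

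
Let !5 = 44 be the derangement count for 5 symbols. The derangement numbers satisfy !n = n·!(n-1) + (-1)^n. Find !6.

265

!6 = 6·44 + 1 = 265.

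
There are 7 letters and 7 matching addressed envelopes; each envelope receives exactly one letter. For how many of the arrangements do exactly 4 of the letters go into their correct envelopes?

Pick the 4 fixed positions: C(7,4) = 35 ways.
The remaining 3 must be deranged: !3 = 2.
Total: 35 × 2 = 70.

70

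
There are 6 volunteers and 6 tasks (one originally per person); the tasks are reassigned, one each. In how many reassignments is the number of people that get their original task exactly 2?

135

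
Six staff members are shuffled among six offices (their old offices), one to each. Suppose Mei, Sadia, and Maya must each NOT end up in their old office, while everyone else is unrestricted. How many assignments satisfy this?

Inclusion-exclusion on the 3 forbidden self-matches:
Σ_{j=0}^{3} (-1)^j C(3,j)(6-j)!
= C(3,0)·6! - C(3,1)·5! + C(3,2)·4! - C(3,3)·3!
= 720 - 360 + 72 - 6
= 426

426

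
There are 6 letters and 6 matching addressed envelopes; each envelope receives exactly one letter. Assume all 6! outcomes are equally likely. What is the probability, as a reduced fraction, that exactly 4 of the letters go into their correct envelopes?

1/48

Favorable outcomes: C(6,4)·!2 = 15·1 = 15.
Total outcomes: 6! = 720.
Probability = 15/720 = 1/48.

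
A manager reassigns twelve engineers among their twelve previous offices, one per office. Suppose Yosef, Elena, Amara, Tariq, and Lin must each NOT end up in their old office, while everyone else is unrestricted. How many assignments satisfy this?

Inclusion-exclusion on the 5 forbidden self-matches:
Σ_{j=0}^{5} (-1)^j C(5,j)(12-j)!
= C(5,0)·12! - C(5,1)·11! + C(5,2)·10! - C(5,3)·9! + C(5,4)·8! - C(5,5)·7!
= 479001600 - 199584000 + 36288000 - 3628800 + 201600 - 5040
= 312273360

312273360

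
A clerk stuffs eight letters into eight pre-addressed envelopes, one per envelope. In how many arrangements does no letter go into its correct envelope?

14833

!8 is the nearest integer to 8!/e.
8! = 40320, and 40320/e ≈ 14832.90, so !8 = 14833.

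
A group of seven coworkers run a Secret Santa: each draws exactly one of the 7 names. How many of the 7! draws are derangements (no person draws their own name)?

Recurrence: !7 = 6·(!6 + !5).
!7 = 6·(265 + 44) = 6·309 = 1854

1854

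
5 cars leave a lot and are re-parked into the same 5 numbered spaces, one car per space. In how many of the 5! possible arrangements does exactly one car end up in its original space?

45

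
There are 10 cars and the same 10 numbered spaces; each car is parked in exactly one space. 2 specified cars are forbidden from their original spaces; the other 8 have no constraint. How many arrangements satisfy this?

2943360

Let A_j be the event that the j-th constrained one is fixed. By inclusion-exclusion over the 2 events:
Σ_{j=0}^{2} (-1)^j C(2,j)(10-j)!
= C(2,0)·10! - C(2,1)·9! + C(2,2)·8!
= 3628800 - 725760 + 40320
= 2943360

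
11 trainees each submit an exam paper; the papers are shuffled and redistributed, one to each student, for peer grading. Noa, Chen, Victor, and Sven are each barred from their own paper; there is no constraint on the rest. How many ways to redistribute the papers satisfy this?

27422640

Inclusion-exclusion on the 4 forbidden self-matches:
Σ_{j=0}^{4} (-1)^j C(4,j)(11-j)!
= C(4,0)·11! - C(4,1)·10! + C(4,2)·9! - C(4,3)·8! + C(4,4)·7!
= 39916800 - 14515200 + 2177280 - 161280 + 5040
= 27422640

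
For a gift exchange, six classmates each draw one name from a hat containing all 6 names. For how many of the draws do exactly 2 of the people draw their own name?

Choose which 2 of the 6 are fixed: C(6,2) = 15.
The other 4 form a derangement: !4 = 9.
Total: 15 × 9 = 135.

135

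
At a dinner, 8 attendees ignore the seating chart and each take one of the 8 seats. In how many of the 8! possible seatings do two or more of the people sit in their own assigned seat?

10655

# with exactly i fixed is C(8,i)·!(8-i); sum over i=2..8:
  i=2: C(8,2)·!6 = 28·265 = 7420
  i=3: C(8,3)·!5 = 56·44 = 2464
  i=4: C(8,4)·!4 = 70·9 = 630
  i=5: C(8,5)·!3 = 56·2 = 112
  i=6: C(8,6)·!2 = 28·1 = 28
  i=7: C(8,7)·!1 = 8·0 = 0
  i=8: C(8,8)·!0 = 1·1 = 1
Total = 10655.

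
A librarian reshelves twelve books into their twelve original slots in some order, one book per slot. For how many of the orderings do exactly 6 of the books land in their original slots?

Pick the 6 fixed positions: C(12,6) = 924 ways.
The remaining 6 must be deranged: !6 = 265.
Total: 924 × 265 = 244860.

244860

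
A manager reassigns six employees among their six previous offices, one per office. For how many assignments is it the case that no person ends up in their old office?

!6 is the nearest integer to 6!/e.
6! = 720, and 720/e ≈ 264.87, so !6 = 265.

265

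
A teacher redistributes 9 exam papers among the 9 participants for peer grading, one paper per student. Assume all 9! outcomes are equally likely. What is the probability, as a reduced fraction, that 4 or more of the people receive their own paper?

6883/362880

Favorable outcomes: Σ_{i≥4} C(9,i)·!(9-i) = 126·44 + 126·9 + 84·2 + 36·1 + 9·0 + 1·1 = 6883.
Total outcomes: 9! = 362880.
Probability = 6883/362880 = 6883/362880.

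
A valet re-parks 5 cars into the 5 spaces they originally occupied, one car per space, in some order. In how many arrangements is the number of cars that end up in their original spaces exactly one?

45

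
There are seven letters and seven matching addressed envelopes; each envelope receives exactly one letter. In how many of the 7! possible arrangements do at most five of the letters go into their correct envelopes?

5039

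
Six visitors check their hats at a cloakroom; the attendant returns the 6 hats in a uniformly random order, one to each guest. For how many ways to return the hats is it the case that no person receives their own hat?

265

The number of derangements of 6 is !6 = Σ_{k=0}^{6} (-1)^k·6!/k!
= 6! - 6!/1! + 6!/2! - 6!/3! + 6!/4! - 6!/5! + 6!/6!
= 720 - 720 + 360 - 120 + 30 - 6 + 1
= 265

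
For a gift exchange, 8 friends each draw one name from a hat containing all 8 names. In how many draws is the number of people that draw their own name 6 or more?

# with exactly i fixed is C(8,i)·!(8-i); sum over i=6..8:
  i=6: C(8,6)·!2 = 28·1 = 28
  i=7: C(8,7)·!1 = 8·0 = 0
  i=8: C(8,8)·!0 = 1·1 = 1
Total = 29.

29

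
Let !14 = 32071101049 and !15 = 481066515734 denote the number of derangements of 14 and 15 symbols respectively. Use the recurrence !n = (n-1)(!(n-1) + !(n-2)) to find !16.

!16 = (16-1)·(!15 + !14) = 15·(481066515734 + 32071101049) = 15·513137616783 = 7697064251745.

7697064251745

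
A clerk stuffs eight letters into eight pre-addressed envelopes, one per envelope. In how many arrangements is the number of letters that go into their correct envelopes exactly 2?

Choose which 2 of the 8 are fixed: C(8,2) = 28.
The remaining 6 must be deranged: !6 = 265.
Total: 28 × 265 = 7420.

7420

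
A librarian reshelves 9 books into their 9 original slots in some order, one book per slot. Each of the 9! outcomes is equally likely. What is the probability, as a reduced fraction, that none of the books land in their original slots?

16687/45360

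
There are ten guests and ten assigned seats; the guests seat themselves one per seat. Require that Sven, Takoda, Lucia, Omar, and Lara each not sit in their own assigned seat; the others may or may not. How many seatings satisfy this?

Inclusion-exclusion on the 5 forbidden self-matches:
Σ_{j=0}^{5} (-1)^j C(5,j)(10-j)!
= C(5,0)·10! - C(5,1)·9! + C(5,2)·8! - C(5,3)·7! + C(5,4)·6! - C(5,5)·5!
= 3628800 - 1814400 + 403200 - 50400 + 3600 - 120
= 2170680

2170680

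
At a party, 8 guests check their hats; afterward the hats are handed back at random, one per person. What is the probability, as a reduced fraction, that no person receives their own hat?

2119/5760

Favorable outcomes: !8 = 14833.
Total outcomes: 8! = 40320.
Probability = 14833/40320 = 2119/5760.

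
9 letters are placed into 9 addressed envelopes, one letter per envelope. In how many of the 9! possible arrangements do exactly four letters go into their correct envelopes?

Pick the 4 fixed positions: C(9,4) = 126 ways.
The other 5 form a derangement: !5 = 44.
Total: 126 × 44 = 5544.

5544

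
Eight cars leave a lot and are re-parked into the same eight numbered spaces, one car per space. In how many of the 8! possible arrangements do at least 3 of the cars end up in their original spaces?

# with exactly i fixed is C(8,i)·!(8-i); sum over i=3..8:
  i=3: C(8,3)·!5 = 56·44 = 2464
  i=4: C(8,4)·!4 = 70·9 = 630
  i=5: C(8,5)·!3 = 56·2 = 112
  i=6: C(8,6)·!2 = 28·1 = 28
  i=7: C(8,7)·!1 = 8·0 = 0
  i=8: C(8,8)·!0 = 1·1 = 1
Total = 3235.

3235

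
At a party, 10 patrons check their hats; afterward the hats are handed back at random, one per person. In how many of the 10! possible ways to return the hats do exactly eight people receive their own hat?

45

Choose which 8 of the 10 are fixed: C(10,8) = 45.
The remaining 2 must be deranged: !2 = 1.
Total: 45 × 1 = 45.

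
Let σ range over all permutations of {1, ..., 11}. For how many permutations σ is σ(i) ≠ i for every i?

!11 = 11! · Σ_{k=0}^{11} (-1)^k/k!
= 11! - 11!/1! + 11!/2! - 11!/3! + 11!/4! - 11!/5! + 11!/6! - 11!/7! + 11!/8! - 11!/9! + 11!/10! - 11!/11!
= 39916800 - 39916800 + 19958400 - 6652800 + 1663200 - 332640 + 55440 - 7920 + 990 - 110 + 11 - 1
= 14684570

14684570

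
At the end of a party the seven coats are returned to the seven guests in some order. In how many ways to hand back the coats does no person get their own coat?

Recurrence: !7 = 6·(!6 + !5).
!7 = 6·(265 + 44) = 6·309 = 1854

1854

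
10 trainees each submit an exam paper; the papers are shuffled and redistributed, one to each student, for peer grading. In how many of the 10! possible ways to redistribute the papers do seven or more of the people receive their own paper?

Sum C(10,i)·!(10-i) for i = 7..10:
  i=7: C(10,7)·!3 = 120·2 = 240
  i=8: C(10,8)·!2 = 45·1 = 45
  i=9: C(10,9)·!1 = 10·0 = 0
  i=10: C(10,10)·!0 = 1·1 = 1
Total = 286.

286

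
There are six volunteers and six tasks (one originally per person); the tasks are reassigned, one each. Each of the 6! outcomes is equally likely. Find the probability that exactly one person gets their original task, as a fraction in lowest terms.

11/30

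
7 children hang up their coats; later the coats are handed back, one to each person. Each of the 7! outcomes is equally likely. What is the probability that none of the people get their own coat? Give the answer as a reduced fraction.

103/280

Favorable outcomes: !7 = 1854.
Total outcomes: 7! = 5040.
Probability = 1854/5040 = 103/280.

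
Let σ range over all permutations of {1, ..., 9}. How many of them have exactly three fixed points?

22260

Choose which 3 of the 9 are fixed: C(9,3) = 84.
The other 6 form a derangement: !6 = 265.
Total: 84 × 265 = 22260.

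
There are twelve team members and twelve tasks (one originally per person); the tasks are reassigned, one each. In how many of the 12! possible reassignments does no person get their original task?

!12 = 12! · Σ_{k=0}^{12} (-1)^k/k!
= 12! - 12!/1! + 12!/2! - 12!/3! + 12!/4! - 12!/5! + 12!/6! - 12!/7! + 12!/8! - 12!/9! + 12!/10! - 12!/11! + 12!/12!
= 479001600 - 479001600 + 239500800 - 79833600 + 19958400 - 3991680 + 665280 - 95040 + 11880 - 1320 + 132 - 12 + 1
= 176214841

176214841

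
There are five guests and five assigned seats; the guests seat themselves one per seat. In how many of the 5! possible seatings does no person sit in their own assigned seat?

44

!5 = 5! · Σ_{k=0}^{5} (-1)^k/k!
= 5! - 5!/1! + 5!/2! - 5!/3! + 5!/4! - 5!/5!
= 120 - 120 + 60 - 20 + 5 - 1
= 44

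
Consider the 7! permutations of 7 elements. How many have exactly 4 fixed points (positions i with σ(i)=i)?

Choose which 4 of the 7 are fixed: C(7,4) = 35.
The remaining 3 must be deranged: !3 = 2.
Total: 35 × 2 = 70.

70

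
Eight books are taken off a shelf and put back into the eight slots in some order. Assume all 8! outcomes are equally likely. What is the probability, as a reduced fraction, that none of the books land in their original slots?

2119/5760

Favorable outcomes: !8 = 14833.
Total outcomes: 8! = 40320.
Probability = 14833/40320 = 2119/5760.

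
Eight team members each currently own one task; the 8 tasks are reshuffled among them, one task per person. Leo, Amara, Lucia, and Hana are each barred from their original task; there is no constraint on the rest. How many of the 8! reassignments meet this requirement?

Inclusion-exclusion on the 4 forbidden self-matches:
Σ_{j=0}^{4} (-1)^j C(4,j)(8-j)!
= C(4,0)·8! - C(4,1)·7! + C(4,2)·6! - C(4,3)·5! + C(4,4)·4!
= 40320 - 20160 + 4320 - 480 + 24
= 24024

24024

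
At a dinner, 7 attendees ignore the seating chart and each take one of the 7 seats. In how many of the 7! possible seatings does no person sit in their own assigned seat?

1854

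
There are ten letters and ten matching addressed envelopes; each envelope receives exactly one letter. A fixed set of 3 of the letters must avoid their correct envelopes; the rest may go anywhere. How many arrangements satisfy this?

2656080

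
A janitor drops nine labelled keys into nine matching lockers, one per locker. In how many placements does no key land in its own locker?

Recurrence: !9 = 9·!8 + (-1)^9.
!9 = 9·14833 - 1 = 133496

133496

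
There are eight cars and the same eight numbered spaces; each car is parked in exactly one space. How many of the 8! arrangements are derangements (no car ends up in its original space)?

14833

The subfactorial !8 = [8!/e] (nearest integer).
8! = 40320, and 40320/e ≈ 14832.90, so !8 = 14833.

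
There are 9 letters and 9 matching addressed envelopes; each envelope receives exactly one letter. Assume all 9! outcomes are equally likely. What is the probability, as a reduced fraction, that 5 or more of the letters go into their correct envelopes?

Favorable outcomes: Σ_{i≥5} C(9,i)·!(9-i) = 126·9 + 84·2 + 36·1 + 9·0 + 1·1 = 1339.
Total outcomes: 9! = 362880.
Probability = 1339/362880 = 1339/362880.

1339/362880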